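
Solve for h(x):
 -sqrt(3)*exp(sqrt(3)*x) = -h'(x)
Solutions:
 h(x) = C1 + exp(sqrt(3)*x)


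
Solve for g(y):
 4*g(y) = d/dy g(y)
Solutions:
 g(y) = C1*exp(4*y)


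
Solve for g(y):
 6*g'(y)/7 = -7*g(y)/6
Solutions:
 g(y) = C1*exp(-49*y/36)


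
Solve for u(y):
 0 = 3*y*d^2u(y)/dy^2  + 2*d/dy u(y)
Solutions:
 u(y) = C1 + C2*y^(1/3)


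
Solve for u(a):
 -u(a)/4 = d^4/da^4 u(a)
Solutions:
 u(a) = (C1*sin(a/2) + C2*cos(a/2))*exp(-a/2) + (C3*sin(a/2) + C4*cos(a/2))*exp(a/2)


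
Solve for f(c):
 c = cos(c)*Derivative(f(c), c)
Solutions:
 f(c) = C1 + Integral(c/cos(c), c)


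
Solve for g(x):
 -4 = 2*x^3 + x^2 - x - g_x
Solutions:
 g(x) = C1 + x^4/2 + x^3/3 - x^2/2 + 4*x


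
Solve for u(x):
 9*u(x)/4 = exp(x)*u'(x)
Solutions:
 u(x) = C1*exp(-9*exp(-x)/4)


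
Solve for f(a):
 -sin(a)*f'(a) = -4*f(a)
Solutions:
 f(a) = C1*(cos(a)^2 - 2*cos(a) + 1)/(cos(a)^2 + 2*cos(a) + 1)


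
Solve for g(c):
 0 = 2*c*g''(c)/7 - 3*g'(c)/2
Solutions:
 g(c) = C1 + C2*c^(25/4)


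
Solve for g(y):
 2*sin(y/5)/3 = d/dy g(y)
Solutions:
 g(y) = C1 - 10*cos(y/5)/3


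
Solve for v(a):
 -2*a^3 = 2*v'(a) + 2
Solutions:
 v(a) = C1 - a^4/4 - a


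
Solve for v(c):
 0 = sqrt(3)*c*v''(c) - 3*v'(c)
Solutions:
 v(c) = C1 + C2*c^(1 + sqrt(3))


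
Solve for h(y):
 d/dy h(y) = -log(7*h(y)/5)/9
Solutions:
 -9*Integral(1/(-log(_y) - log(7) + log(5)), (_y, h(y))) = C1 - y


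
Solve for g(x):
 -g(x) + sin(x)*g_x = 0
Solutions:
 g(x) = C1*sqrt(cos(x) - 1)/sqrt(cos(x) + 1)


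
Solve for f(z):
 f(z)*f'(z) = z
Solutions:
 f(z) = -sqrt(C1 + z^2)
 f(z) = sqrt(C1 + z^2)


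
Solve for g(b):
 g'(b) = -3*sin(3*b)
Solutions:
 g(b) = C1 + cos(3*b)


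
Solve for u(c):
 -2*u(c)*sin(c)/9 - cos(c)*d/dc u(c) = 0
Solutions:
 u(c) = C1*cos(c)^(2/9)


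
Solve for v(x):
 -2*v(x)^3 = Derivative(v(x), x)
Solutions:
 v(x) = -sqrt(2)*sqrt(-1/(C1 - 2*x))/2
 v(x) = sqrt(2)*sqrt(-1/(C1 - 2*x))/2


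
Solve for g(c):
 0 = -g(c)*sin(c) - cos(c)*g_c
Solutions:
 g(c) = C1*cos(c)


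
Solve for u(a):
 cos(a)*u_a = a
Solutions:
 u(a) = C1 + Integral(a/cos(a), a)


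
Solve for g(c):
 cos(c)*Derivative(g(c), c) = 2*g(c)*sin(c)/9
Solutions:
 g(c) = C1/cos(c)^(2/9)


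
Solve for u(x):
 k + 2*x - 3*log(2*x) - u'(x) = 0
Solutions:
 u(x) = C1 + k*x + x^2 - 3*x*log(x) - x*log(8) + 3*x


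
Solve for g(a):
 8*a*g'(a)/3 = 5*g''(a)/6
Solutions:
 g(a) = C1 + C2*erfi(2*sqrt(10)*a/5)


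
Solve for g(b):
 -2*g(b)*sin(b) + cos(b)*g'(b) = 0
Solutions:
 g(b) = C1/cos(b)^2


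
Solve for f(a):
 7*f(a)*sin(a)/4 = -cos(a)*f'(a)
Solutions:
 f(a) = C1*cos(a)^(7/4)


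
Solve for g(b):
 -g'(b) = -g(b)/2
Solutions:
 g(b) = C1*exp(b/2)


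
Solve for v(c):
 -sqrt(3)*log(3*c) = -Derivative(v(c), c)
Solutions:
 v(c) = C1 + sqrt(3)*c*log(c) - sqrt(3)*c + sqrt(3)*c*log(3)


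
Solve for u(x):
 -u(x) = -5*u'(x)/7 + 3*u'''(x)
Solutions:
 u(x) = C1*exp(x*(10*98^(1/3)/(sqrt(190981) + 441)^(1/3) + 28^(1/3)*(sqrt(190981) + 441)^(1/3))/84)*sin(sqrt(3)*x*(-28^(1/3)*(sqrt(190981) + 441)^(1/3) + 10*98^(1/3)/(sqrt(190981) + 441)^(1/3))/84) + C2*exp(x*(10*98^(1/3)/(sqrt(190981) + 441)^(1/3) + 28^(1/3)*(sqrt(190981) + 441)^(1/3))/84)*cos(sqrt(3)*x*(-28^(1/3)*(sqrt(190981) + 441)^(1/3) + 10*98^(1/3)/(sqrt(190981) + 441)^(1/3))/84) + C3*exp(-x*(10*98^(1/3)/(sqrt(190981) + 441)^(1/3) + 28^(1/3)*(sqrt(190981) + 441)^(1/3))/42)


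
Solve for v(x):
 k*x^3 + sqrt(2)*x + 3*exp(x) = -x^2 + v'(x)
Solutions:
 v(x) = C1 + k*x^4/4 + x^3/3 + sqrt(2)*x^2/2 + 3*exp(x)


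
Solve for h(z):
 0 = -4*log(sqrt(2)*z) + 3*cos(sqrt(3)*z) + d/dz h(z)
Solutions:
 h(z) = C1 + 4*z*log(z) - 4*z + 2*z*log(2) - sqrt(3)*sin(sqrt(3)*z)


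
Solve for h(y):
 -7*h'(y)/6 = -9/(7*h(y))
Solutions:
 h(y) = -sqrt(C1 + 108*y)/7
 h(y) = sqrt(C1 + 108*y)/7


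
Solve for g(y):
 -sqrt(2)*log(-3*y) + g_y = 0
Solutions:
 g(y) = C1 + sqrt(2)*y*log(-y) + sqrt(2)*y*(-1 + log(3))


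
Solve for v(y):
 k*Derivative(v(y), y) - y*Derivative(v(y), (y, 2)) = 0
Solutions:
 v(y) = C1 + y^(re(k) + 1)*(C2*sin(log(y)*Abs(im(k))) + C3*cos(log(y)*im(k)))


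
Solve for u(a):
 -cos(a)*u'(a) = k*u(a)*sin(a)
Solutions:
 u(a) = C1*exp(k*log(cos(a)))


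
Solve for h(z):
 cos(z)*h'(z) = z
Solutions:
 h(z) = C1 + Integral(z/cos(z), z)


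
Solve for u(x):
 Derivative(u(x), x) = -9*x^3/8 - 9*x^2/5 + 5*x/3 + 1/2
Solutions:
 u(x) = C1 - 9*x^4/32 - 3*x^3/5 + 5*x^2/6 + x/2


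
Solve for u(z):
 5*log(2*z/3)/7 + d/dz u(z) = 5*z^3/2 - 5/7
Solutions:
 u(z) = C1 + 5*z^4/8 - 5*z*log(z)/7 - 5*z*log(2)/7 + 5*z*log(3)/7


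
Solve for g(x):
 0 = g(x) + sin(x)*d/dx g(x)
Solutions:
 g(x) = C1*sqrt(cos(x) + 1)/sqrt(cos(x) - 1)


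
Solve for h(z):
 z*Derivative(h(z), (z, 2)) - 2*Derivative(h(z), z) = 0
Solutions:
 h(z) = C1 + C2*z^3


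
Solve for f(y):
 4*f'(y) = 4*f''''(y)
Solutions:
 f(y) = C1 + C4*exp(y) + (C2*sin(sqrt(3)*y/2) + C3*cos(sqrt(3)*y/2))*exp(-y/2)


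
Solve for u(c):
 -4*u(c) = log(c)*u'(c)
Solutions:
 u(c) = C1*exp(-4*li(c))


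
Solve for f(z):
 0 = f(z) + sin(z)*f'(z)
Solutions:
 f(z) = C1*sqrt(cos(z) + 1)/sqrt(cos(z) - 1)


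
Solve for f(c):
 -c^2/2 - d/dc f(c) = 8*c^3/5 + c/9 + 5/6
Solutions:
 f(c) = C1 - 2*c^4/5 - c^3/6 - c^2/18 - 5*c/6


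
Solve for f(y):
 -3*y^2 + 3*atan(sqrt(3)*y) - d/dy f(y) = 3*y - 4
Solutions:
 f(y) = C1 - y^3 - 3*y^2/2 + 3*y*atan(sqrt(3)*y) + 4*y - sqrt(3)*log(3*y^2 + 1)/2


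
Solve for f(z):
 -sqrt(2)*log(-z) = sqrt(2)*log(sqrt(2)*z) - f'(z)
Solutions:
 f(z) = C1 + 2*sqrt(2)*z*log(z) + sqrt(2)*z*(-2 + log(2)/2 + I*pi)


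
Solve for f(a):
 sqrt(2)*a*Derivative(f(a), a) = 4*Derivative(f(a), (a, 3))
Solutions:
 f(a) = C1 + Integral(C2*airyai(sqrt(2)*a/2) + C3*airybi(sqrt(2)*a/2), a)


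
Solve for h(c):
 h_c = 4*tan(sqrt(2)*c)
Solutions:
 h(c) = C1 - 2*sqrt(2)*log(cos(sqrt(2)*c))


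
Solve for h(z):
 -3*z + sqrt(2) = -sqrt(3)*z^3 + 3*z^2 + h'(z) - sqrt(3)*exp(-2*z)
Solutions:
 h(z) = C1 + sqrt(3)*z^4/4 - z^3 - 3*z^2/2 + sqrt(2)*z - sqrt(3)*exp(-2*z)/2


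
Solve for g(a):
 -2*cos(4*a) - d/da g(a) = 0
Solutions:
 g(a) = C1 - sin(4*a)/2


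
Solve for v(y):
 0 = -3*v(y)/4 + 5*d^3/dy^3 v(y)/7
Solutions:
 v(y) = C3*exp(1050^(1/3)*y/10) + (C1*sin(3^(5/6)*350^(1/3)*y/20) + C2*cos(3^(5/6)*350^(1/3)*y/20))*exp(-1050^(1/3)*y/20)


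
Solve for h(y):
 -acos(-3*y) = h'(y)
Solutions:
 h(y) = C1 - y*acos(-3*y) - sqrt(1 - 9*y^2)/3


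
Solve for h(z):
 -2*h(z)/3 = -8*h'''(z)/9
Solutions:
 h(z) = C3*exp(6^(1/3)*z/2) + (C1*sin(2^(1/3)*3^(5/6)*z/4) + C2*cos(2^(1/3)*3^(5/6)*z/4))*exp(-6^(1/3)*z/4)


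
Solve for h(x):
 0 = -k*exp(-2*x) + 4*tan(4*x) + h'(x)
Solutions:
 h(x) = C1 - k*exp(-2*x)/2 - log(tan(4*x)^2 + 1)/2


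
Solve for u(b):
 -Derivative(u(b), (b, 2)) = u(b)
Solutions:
 u(b) = C1*sin(b) + C2*cos(b)


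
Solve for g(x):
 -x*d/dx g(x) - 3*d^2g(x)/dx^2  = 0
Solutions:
 g(x) = C1 + C2*erf(sqrt(6)*x/6)


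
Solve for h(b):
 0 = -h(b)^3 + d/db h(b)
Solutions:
 h(b) = -sqrt(2)*sqrt(-1/(C1 + b))/2
 h(b) = sqrt(2)*sqrt(-1/(C1 + b))/2


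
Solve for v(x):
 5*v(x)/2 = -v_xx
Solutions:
 v(x) = C1*sin(sqrt(10)*x/2) + C2*cos(sqrt(10)*x/2)


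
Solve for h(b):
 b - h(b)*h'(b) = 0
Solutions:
 h(b) = -sqrt(C1 + b^2)
 h(b) = sqrt(C1 + b^2)


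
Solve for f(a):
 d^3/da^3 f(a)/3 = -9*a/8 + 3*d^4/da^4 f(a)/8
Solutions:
 f(a) = C1 + C2*a + C3*a^2 + C4*exp(8*a/9) - 9*a^4/64 - 81*a^3/128


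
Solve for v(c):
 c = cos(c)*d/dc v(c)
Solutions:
 v(c) = C1 + Integral(c/cos(c), c)


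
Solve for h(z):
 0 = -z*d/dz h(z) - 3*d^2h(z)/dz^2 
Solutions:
 h(z) = C1 + C2*erf(sqrt(6)*z/6)


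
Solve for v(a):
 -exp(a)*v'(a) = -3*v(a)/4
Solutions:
 v(a) = C1*exp(-3*exp(-a)/4)


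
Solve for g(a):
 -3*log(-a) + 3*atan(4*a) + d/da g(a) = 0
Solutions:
 g(a) = C1 + 3*a*log(-a) - 3*a*atan(4*a) - 3*a + 3*log(16*a^2 + 1)/8


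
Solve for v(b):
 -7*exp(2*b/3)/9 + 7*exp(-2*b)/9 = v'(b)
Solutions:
 v(b) = C1 - 7*exp(2*b/3)/6 - 7*exp(-2*b)/18


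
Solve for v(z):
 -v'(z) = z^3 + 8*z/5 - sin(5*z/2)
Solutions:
 v(z) = C1 - z^4/4 - 4*z^2/5 - 2*cos(5*z/2)/5


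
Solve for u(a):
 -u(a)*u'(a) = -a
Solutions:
 u(a) = -sqrt(C1 + a^2)
 u(a) = sqrt(C1 + a^2)


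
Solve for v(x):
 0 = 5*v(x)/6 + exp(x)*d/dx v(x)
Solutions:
 v(x) = C1*exp(5*exp(-x)/6)


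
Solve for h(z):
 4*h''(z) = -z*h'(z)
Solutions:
 h(z) = C1 + C2*erf(sqrt(2)*z/4)


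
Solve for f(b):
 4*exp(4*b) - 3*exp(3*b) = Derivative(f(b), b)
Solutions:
 f(b) = C1 + exp(4*b) - exp(3*b)


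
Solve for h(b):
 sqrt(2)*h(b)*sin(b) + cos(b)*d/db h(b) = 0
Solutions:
 h(b) = C1*cos(b)^(sqrt(2))


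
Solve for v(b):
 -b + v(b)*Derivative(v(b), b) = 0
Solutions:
 v(b) = -sqrt(C1 + b^2)
 v(b) = sqrt(C1 + b^2)


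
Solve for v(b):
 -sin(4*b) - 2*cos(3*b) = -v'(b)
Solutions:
 v(b) = C1 + 2*sin(3*b)/3 - cos(4*b)/4


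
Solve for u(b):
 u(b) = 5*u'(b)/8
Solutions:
 u(b) = C1*exp(8*b/5)


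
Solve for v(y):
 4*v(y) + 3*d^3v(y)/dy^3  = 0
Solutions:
 v(y) = C3*exp(-6^(2/3)*y/3) + (C1*sin(2^(2/3)*3^(1/6)*y/2) + C2*cos(2^(2/3)*3^(1/6)*y/2))*exp(6^(2/3)*y/6)


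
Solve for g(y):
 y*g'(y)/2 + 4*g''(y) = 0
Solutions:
 g(y) = C1 + C2*erf(y/4)


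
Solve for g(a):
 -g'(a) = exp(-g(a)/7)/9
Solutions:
 g(a) = 7*log(C1 - a/63)


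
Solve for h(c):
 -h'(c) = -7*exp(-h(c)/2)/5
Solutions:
 h(c) = 2*log(C1 + 7*c/10)


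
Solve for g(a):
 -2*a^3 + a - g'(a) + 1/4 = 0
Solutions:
 g(a) = C1 - a^4/2 + a^2/2 + a/4


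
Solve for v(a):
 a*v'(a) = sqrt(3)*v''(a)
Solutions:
 v(a) = C1 + C2*erfi(sqrt(2)*3^(3/4)*a/6)


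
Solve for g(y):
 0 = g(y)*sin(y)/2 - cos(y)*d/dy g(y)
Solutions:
 g(y) = C1/sqrt(cos(y))


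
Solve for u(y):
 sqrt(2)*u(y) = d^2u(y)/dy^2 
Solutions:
 u(y) = C1*exp(-2^(1/4)*y) + C2*exp(2^(1/4)*y)


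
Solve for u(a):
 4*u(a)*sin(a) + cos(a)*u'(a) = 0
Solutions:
 u(a) = C1*cos(a)^4


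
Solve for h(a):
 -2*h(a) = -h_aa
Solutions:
 h(a) = C1*exp(-sqrt(2)*a) + C2*exp(sqrt(2)*a)


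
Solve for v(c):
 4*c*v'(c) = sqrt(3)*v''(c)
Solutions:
 v(c) = C1 + C2*erfi(sqrt(2)*3^(3/4)*c/3)


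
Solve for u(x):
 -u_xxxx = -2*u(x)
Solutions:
 u(x) = C1*exp(-2^(1/4)*x) + C2*exp(2^(1/4)*x) + C3*sin(2^(1/4)*x) + C4*cos(2^(1/4)*x)


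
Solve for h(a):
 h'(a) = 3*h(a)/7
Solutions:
 h(a) = C1*exp(3*a/7)


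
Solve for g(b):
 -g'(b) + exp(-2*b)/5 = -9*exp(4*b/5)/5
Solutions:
 g(b) = C1 + 9*exp(4*b/5)/4 - exp(-2*b)/10


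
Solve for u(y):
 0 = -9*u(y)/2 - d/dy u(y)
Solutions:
 u(y) = C1*exp(-9*y/2)


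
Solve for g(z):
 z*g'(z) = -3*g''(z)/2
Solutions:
 g(z) = C1 + C2*erf(sqrt(3)*z/3)


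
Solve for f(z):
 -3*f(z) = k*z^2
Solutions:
 f(z) = -k*z^2/3


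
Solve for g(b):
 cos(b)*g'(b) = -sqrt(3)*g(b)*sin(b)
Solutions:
 g(b) = C1*cos(b)^(sqrt(3))


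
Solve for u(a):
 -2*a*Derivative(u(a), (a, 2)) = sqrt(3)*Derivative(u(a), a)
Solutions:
 u(a) = C1 + C2*a^(1 - sqrt(3)/2)


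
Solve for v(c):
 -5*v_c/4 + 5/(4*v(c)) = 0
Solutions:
 v(c) = -sqrt(C1 + 2*c)
 v(c) = sqrt(C1 + 2*c)


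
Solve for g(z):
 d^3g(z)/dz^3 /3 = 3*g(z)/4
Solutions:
 g(z) = C3*exp(2^(1/3)*3^(2/3)*z/2) + (C1*sin(3*2^(1/3)*3^(1/6)*z/4) + C2*cos(3*2^(1/3)*3^(1/6)*z/4))*exp(-2^(1/3)*3^(2/3)*z/4)


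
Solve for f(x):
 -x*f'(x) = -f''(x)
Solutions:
 f(x) = C1 + C2*erfi(sqrt(2)*x/2)


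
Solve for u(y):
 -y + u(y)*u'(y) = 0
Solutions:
 u(y) = -sqrt(C1 + y^2)
 u(y) = sqrt(C1 + y^2)


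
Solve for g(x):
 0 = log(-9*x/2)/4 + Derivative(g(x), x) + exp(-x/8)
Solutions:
 g(x) = C1 - x*log(-x)/4 + x*(-2*log(3) + log(2) + 1)/4 + 8*exp(-x/8)


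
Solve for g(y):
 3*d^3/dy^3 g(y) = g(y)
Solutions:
 g(y) = C3*exp(3^(2/3)*y/3) + (C1*sin(3^(1/6)*y/2) + C2*cos(3^(1/6)*y/2))*exp(-3^(2/3)*y/6)


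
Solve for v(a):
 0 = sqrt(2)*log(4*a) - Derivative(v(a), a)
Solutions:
 v(a) = C1 + sqrt(2)*a*log(a) - sqrt(2)*a + 2*sqrt(2)*a*log(2)


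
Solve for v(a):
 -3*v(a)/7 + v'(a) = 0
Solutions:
 v(a) = C1*exp(3*a/7)


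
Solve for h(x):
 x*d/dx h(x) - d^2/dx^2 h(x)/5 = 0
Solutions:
 h(x) = C1 + C2*erfi(sqrt(10)*x/2)


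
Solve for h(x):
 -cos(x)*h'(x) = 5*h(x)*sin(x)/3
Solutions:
 h(x) = C1*cos(x)^(5/3)


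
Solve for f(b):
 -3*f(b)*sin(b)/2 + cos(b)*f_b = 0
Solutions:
 f(b) = C1/cos(b)^(3/2)


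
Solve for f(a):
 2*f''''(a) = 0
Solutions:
 f(a) = C1 + C2*a + C3*a^2 + C4*a^3


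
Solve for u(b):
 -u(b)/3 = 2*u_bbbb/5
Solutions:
 u(b) = (C1*sin(10^(1/4)*3^(3/4)*b/6) + C2*cos(10^(1/4)*3^(3/4)*b/6))*exp(-10^(1/4)*3^(3/4)*b/6) + (C3*sin(10^(1/4)*3^(3/4)*b/6) + C4*cos(10^(1/4)*3^(3/4)*b/6))*exp(10^(1/4)*3^(3/4)*b/6)


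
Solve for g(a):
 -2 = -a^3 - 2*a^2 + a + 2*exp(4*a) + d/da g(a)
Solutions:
 g(a) = C1 + a^4/4 + 2*a^3/3 - a^2/2 - 2*a - exp(4*a)/2


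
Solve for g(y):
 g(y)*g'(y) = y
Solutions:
 g(y) = -sqrt(C1 + y^2)
 g(y) = sqrt(C1 + y^2)


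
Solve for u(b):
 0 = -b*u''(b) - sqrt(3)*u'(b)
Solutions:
 u(b) = C1 + C2*b^(1 - sqrt(3))


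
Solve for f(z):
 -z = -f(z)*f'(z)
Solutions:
 f(z) = -sqrt(C1 + z^2)
 f(z) = sqrt(C1 + z^2)


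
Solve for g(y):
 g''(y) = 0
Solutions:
 g(y) = C1 + C2*y


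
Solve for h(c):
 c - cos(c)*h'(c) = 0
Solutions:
 h(c) = C1 + Integral(c/cos(c), c)


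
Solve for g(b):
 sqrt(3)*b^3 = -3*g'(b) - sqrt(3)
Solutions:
 g(b) = C1 - sqrt(3)*b^4/12 - sqrt(3)*b/3


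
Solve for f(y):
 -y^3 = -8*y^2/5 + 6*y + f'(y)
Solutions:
 f(y) = C1 - y^4/4 + 8*y^3/15 - 3*y^2


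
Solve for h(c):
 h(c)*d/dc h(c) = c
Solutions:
 h(c) = -sqrt(C1 + c^2)
 h(c) = sqrt(C1 + c^2)


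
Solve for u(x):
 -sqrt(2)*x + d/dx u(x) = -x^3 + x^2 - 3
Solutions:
 u(x) = C1 - x^4/4 + x^3/3 + sqrt(2)*x^2/2 - 3*x


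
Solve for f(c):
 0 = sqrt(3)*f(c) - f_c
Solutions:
 f(c) = C1*exp(sqrt(3)*c)


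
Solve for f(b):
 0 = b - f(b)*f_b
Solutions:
 f(b) = -sqrt(C1 + b^2)
 f(b) = sqrt(C1 + b^2)


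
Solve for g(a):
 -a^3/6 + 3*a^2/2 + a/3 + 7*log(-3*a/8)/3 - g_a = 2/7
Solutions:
 g(a) = C1 - a^4/24 + a^3/2 + a^2/6 + 7*a*log(-a)/3 + a*(-7*log(2) - 55/21 + 7*log(3)/3)


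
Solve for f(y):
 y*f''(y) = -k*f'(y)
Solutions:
 f(y) = C1 + y^(1 - re(k))*(C2*sin(log(y)*Abs(im(k))) + C3*cos(log(y)*im(k)))


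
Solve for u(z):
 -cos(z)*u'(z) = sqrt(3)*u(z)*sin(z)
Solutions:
 u(z) = C1*cos(z)^(sqrt(3))


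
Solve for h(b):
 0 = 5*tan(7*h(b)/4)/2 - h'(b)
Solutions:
 h(b) = -4*asin(C1*exp(35*b/8))/7 + 4*pi/7
 h(b) = 4*asin(C1*exp(35*b/8))/7


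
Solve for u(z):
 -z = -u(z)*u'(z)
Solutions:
 u(z) = -sqrt(C1 + z^2)
 u(z) = sqrt(C1 + z^2)


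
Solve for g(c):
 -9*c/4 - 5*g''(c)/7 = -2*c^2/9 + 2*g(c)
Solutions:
 g(c) = C1*sin(sqrt(70)*c/5) + C2*cos(sqrt(70)*c/5) + c^2/9 - 9*c/8 - 5/63


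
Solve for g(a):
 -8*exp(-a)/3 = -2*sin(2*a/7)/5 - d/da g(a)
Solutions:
 g(a) = C1 + 7*cos(2*a/7)/5 - 8*exp(-a)/3


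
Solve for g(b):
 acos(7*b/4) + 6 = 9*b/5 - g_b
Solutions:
 g(b) = C1 + 9*b^2/10 - b*acos(7*b/4) - 6*b + sqrt(16 - 49*b^2)/7


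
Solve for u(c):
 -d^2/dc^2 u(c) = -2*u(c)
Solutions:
 u(c) = C1*exp(-sqrt(2)*c) + C2*exp(sqrt(2)*c)


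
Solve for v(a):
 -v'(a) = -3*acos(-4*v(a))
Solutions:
 Integral(1/acos(-4*_y), (_y, v(a))) = C1 + 3*a


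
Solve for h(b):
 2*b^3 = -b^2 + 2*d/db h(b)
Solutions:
 h(b) = C1 + b^4/4 + b^3/6


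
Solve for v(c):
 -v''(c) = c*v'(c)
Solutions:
 v(c) = C1 + C2*erf(sqrt(2)*c/2)


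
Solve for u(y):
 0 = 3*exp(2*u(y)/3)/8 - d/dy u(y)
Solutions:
 u(y) = 3*log(-sqrt(-1/(C1 + 3*y))) + 3*log(3)/2 + 3*log(2)
 u(y) = 3*log(-1/(C1 + 3*y))/2 + 3*log(3)/2 + 3*log(2)


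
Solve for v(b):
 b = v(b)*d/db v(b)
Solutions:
 v(b) = -sqrt(C1 + b^2)
 v(b) = sqrt(C1 + b^2)


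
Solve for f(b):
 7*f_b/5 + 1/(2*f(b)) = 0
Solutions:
 f(b) = -sqrt(C1 - 35*b)/7
 f(b) = sqrt(C1 - 35*b)/7


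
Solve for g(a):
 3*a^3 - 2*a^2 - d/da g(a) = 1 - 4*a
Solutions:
 g(a) = C1 + 3*a^4/4 - 2*a^3/3 + 2*a^2 - a


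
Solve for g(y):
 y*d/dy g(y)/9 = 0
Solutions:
 g(y) = C1


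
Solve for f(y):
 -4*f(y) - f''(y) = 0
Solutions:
 f(y) = C1*sin(2*y) + C2*cos(2*y)


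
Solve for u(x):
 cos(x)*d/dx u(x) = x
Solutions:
 u(x) = C1 + Integral(x/cos(x), x)


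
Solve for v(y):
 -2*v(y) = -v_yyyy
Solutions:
 v(y) = C1*exp(-2^(1/4)*y) + C2*exp(2^(1/4)*y) + C3*sin(2^(1/4)*y) + C4*cos(2^(1/4)*y)


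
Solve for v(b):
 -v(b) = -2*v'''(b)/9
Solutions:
 v(b) = C3*exp(6^(2/3)*b/2) + (C1*sin(3*2^(2/3)*3^(1/6)*b/4) + C2*cos(3*2^(2/3)*3^(1/6)*b/4))*exp(-6^(2/3)*b/4)


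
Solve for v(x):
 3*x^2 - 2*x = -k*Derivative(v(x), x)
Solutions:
 v(x) = C1 - x^3/k + x^2/k


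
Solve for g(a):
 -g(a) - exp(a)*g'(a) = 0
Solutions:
 g(a) = C1*exp(exp(-a))


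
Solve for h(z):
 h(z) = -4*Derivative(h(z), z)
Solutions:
 h(z) = C1*exp(-z/4)


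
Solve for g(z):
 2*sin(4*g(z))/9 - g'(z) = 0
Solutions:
 -2*z/9 + log(cos(4*g(z)) - 1)/8 - log(cos(4*g(z)) + 1)/8 = C1


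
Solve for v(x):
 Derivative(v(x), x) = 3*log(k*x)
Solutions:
 v(x) = C1 + 3*x*log(k*x) - 3*x


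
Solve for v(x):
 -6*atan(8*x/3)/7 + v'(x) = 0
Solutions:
 v(x) = C1 + 6*x*atan(8*x/3)/7 - 9*log(64*x^2 + 9)/56


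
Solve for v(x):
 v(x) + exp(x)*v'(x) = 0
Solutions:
 v(x) = C1*exp(exp(-x))


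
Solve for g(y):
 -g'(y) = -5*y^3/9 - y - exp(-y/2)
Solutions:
 g(y) = C1 + 5*y^4/36 + y^2/2 - 2*exp(-y/2)


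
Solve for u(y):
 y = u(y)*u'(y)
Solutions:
 u(y) = -sqrt(C1 + y^2)
 u(y) = sqrt(C1 + y^2)


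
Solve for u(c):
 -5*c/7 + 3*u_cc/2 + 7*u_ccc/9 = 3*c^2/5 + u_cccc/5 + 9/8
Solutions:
 u(c) = C1 + C2*c + C3*exp(c*(35 - sqrt(3655))/18) + C4*exp(c*(35 + sqrt(3655))/18) + c^4/30 + 29*c^3/2835 + 60131*c^2/145800


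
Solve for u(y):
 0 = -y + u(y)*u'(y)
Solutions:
 u(y) = -sqrt(C1 + y^2)
 u(y) = sqrt(C1 + y^2)


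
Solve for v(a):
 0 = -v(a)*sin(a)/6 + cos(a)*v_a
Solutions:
 v(a) = C1/cos(a)^(1/6)


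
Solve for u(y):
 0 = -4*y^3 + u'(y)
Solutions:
 u(y) = C1 + y^4


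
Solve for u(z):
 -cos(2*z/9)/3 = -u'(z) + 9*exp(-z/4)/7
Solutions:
 u(z) = C1 + 3*sin(2*z/9)/2 - 36*exp(-z/4)/7


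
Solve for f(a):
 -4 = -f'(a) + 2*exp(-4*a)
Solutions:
 f(a) = C1 + 4*a - exp(-4*a)/2


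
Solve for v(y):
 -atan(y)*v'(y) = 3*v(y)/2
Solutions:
 v(y) = C1*exp(-3*Integral(1/atan(y), y)/2)


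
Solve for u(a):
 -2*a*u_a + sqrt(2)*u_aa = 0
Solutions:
 u(a) = C1 + C2*erfi(2^(3/4)*a/2)


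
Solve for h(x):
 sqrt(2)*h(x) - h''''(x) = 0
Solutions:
 h(x) = C1*exp(-2^(1/8)*x) + C2*exp(2^(1/8)*x) + C3*sin(2^(1/8)*x) + C4*cos(2^(1/8)*x)


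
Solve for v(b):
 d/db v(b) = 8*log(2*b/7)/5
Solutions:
 v(b) = C1 + 8*b*log(b)/5 - 8*b*log(7)/5 - 8*b/5 + 8*b*log(2)/5


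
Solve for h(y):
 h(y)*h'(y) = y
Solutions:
 h(y) = -sqrt(C1 + y^2)
 h(y) = sqrt(C1 + y^2)


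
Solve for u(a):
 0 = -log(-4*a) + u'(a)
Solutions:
 u(a) = C1 + a*log(-a) + a*(-1 + 2*log(2))


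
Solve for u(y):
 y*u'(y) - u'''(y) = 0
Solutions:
 u(y) = C1 + Integral(C2*airyai(y) + C3*airybi(y), y)


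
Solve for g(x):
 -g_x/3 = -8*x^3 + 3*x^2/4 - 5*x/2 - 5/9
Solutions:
 g(x) = C1 + 6*x^4 - 3*x^3/4 + 15*x^2/4 + 5*x/3


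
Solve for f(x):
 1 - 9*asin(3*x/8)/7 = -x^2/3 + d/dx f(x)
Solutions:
 f(x) = C1 + x^3/9 - 9*x*asin(3*x/8)/7 + x - 3*sqrt(64 - 9*x^2)/7


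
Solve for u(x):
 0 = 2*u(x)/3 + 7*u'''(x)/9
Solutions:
 u(x) = C3*exp(-6^(1/3)*7^(2/3)*x/7) + (C1*sin(2^(1/3)*3^(5/6)*7^(2/3)*x/14) + C2*cos(2^(1/3)*3^(5/6)*7^(2/3)*x/14))*exp(6^(1/3)*7^(2/3)*x/14)


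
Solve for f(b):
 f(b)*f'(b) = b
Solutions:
 f(b) = -sqrt(C1 + b^2)
 f(b) = sqrt(C1 + b^2)


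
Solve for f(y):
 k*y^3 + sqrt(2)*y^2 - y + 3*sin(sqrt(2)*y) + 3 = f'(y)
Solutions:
 f(y) = C1 + k*y^4/4 + sqrt(2)*y^3/3 - y^2/2 + 3*y - 3*sqrt(2)*cos(sqrt(2)*y)/2


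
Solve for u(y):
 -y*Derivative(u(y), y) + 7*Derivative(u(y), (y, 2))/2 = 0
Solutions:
 u(y) = C1 + C2*erfi(sqrt(7)*y/7)


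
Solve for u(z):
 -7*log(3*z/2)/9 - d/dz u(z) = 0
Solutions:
 u(z) = C1 - 7*z*log(z)/9 - 7*z*log(3)/9 + 7*z*log(2)/9 + 7*z/9


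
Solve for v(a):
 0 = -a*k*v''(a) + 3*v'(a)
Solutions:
 v(a) = C1 + a^(((re(k) + 3)*re(k) + im(k)^2)/(re(k)^2 + im(k)^2))*(C2*sin(3*log(a)*Abs(im(k))/(re(k)^2 + im(k)^2)) + C3*cos(3*log(a)*im(k)/(re(k)^2 + im(k)^2)))


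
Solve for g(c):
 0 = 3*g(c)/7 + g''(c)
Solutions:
 g(c) = C1*sin(sqrt(21)*c/7) + C2*cos(sqrt(21)*c/7)


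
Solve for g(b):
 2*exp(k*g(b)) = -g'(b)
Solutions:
 g(b) = Piecewise((log(1/(C1*k + 2*b*k))/k, Ne(k, 0)), (nan, True))
 g(b) = Piecewise((C1 - 2*b, Eq(k, 0)), (nan, True))


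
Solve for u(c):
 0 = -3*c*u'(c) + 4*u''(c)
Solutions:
 u(c) = C1 + C2*erfi(sqrt(6)*c/4)


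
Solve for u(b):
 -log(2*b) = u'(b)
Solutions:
 u(b) = C1 - b*log(b) - b*log(2) + b


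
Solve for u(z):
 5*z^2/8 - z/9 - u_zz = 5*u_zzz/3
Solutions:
 u(z) = C1 + C2*z + C3*exp(-3*z/5) + 5*z^4/96 - 79*z^3/216 + 395*z^2/216


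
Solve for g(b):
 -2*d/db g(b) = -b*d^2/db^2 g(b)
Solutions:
 g(b) = C1 + C2*b^3


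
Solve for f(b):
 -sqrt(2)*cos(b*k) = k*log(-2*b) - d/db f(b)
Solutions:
 f(b) = C1 + b*k*(log(-b) - 1) + b*k*log(2) + sqrt(2)*Piecewise((sin(b*k)/k, Ne(k, 0)), (b, True))


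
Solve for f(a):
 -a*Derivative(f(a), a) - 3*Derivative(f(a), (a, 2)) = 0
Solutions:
 f(a) = C1 + C2*erf(sqrt(6)*a/6)


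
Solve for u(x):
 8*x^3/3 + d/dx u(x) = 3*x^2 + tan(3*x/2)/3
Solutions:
 u(x) = C1 - 2*x^4/3 + x^3 - 2*log(cos(3*x/2))/9


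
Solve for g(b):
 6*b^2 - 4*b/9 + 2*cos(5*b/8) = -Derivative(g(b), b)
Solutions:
 g(b) = C1 - 2*b^3 + 2*b^2/9 - 16*sin(5*b/8)/5


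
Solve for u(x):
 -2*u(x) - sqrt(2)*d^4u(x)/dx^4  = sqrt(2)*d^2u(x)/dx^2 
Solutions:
 u(x) = (C1*sin(2^(1/8)*x*cos(atan(sqrt(-1 + 4*sqrt(2)))/2)) + C2*cos(2^(1/8)*x*cos(atan(sqrt(-1 + 4*sqrt(2)))/2)))*exp(-2^(1/8)*x*sin(atan(sqrt(-1 + 4*sqrt(2)))/2)) + (C3*sin(2^(1/8)*x*cos(atan(sqrt(-1 + 4*sqrt(2)))/2)) + C4*cos(2^(1/8)*x*cos(atan(sqrt(-1 + 4*sqrt(2)))/2)))*exp(2^(1/8)*x*sin(atan(sqrt(-1 + 4*sqrt(2)))/2))


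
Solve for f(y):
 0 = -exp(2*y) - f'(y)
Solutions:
 f(y) = C1 - exp(2*y)/2


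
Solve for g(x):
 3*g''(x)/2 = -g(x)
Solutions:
 g(x) = C1*sin(sqrt(6)*x/3) + C2*cos(sqrt(6)*x/3)


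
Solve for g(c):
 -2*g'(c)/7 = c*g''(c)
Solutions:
 g(c) = C1 + C2*c^(5/7)


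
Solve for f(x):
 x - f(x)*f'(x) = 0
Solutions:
 f(x) = -sqrt(C1 + x^2)
 f(x) = sqrt(C1 + x^2)


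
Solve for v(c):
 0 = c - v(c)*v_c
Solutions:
 v(c) = -sqrt(C1 + c^2)
 v(c) = sqrt(C1 + c^2)


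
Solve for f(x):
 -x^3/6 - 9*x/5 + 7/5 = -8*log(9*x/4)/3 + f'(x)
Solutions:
 f(x) = C1 - x^4/24 - 9*x^2/10 + 8*x*log(x)/3 - 16*x*log(2)/3 - 19*x/15 + 16*x*log(3)/3


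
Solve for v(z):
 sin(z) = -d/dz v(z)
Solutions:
 v(z) = C1 + cos(z)


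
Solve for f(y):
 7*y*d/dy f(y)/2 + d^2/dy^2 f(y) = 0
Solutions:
 f(y) = C1 + C2*erf(sqrt(7)*y/2)


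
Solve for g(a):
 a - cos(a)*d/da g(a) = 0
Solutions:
 g(a) = C1 + Integral(a/cos(a), a)


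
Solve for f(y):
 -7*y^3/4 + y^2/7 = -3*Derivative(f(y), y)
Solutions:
 f(y) = C1 + 7*y^4/48 - y^3/63


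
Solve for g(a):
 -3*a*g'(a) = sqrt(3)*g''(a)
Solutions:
 g(a) = C1 + C2*erf(sqrt(2)*3^(1/4)*a/2)


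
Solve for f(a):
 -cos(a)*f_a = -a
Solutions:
 f(a) = C1 + Integral(a/cos(a), a)


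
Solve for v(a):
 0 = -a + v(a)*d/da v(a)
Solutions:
 v(a) = -sqrt(C1 + a^2)
 v(a) = sqrt(C1 + a^2)


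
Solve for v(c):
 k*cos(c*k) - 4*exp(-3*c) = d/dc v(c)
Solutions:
 v(c) = C1 + sin(c*k) + 4*exp(-3*c)/3


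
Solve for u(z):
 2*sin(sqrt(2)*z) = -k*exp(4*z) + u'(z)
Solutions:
 u(z) = C1 + k*exp(4*z)/4 - sqrt(2)*cos(sqrt(2)*z)


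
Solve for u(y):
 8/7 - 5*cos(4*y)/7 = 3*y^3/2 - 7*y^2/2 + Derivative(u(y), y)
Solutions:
 u(y) = C1 - 3*y^4/8 + 7*y^3/6 + 8*y/7 - 5*sin(4*y)/28


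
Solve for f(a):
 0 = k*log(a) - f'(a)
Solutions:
 f(a) = C1 + a*k*log(a) - a*k


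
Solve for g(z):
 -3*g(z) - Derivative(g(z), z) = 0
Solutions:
 g(z) = C1*exp(-3*z)


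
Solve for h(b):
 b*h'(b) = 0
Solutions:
 h(b) = C1


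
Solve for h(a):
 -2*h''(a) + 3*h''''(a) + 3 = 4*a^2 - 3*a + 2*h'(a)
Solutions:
 h(a) = C1 + C2*exp(-a*(2/(sqrt(73) + 9)^(1/3) + (sqrt(73) + 9)^(1/3))/6)*sin(sqrt(3)*a*(-(sqrt(73) + 9)^(1/3) + 2/(sqrt(73) + 9)^(1/3))/6) + C3*exp(-a*(2/(sqrt(73) + 9)^(1/3) + (sqrt(73) + 9)^(1/3))/6)*cos(sqrt(3)*a*(-(sqrt(73) + 9)^(1/3) + 2/(sqrt(73) + 9)^(1/3))/6) + C4*exp(a*(2/(sqrt(73) + 9)^(1/3) + (sqrt(73) + 9)^(1/3))/3) - 2*a^3/3 + 11*a^2/4 - 4*a


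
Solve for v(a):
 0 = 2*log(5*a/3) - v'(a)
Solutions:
 v(a) = C1 + 2*a*log(a) - 2*a + a*log(25/9)


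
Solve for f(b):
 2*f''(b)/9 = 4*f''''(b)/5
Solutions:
 f(b) = C1 + C2*b + C3*exp(-sqrt(10)*b/6) + C4*exp(sqrt(10)*b/6)


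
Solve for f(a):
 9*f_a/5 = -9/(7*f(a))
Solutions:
 f(a) = -sqrt(C1 - 70*a)/7
 f(a) = sqrt(C1 - 70*a)/7


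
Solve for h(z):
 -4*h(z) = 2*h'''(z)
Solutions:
 h(z) = C3*exp(-2^(1/3)*z) + (C1*sin(2^(1/3)*sqrt(3)*z/2) + C2*cos(2^(1/3)*sqrt(3)*z/2))*exp(2^(1/3)*z/2)


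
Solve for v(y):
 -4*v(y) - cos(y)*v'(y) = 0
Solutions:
 v(y) = C1*(sin(y)^2 - 2*sin(y) + 1)/(sin(y)^2 + 2*sin(y) + 1)


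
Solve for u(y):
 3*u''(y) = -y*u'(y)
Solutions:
 u(y) = C1 + C2*erf(sqrt(6)*y/6)


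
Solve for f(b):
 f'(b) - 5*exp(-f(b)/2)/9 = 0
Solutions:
 f(b) = 2*log(C1 + 5*b/18)


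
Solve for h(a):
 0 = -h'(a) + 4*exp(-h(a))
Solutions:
 h(a) = log(C1 + 4*a)


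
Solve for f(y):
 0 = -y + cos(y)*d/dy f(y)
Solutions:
 f(y) = C1 + Integral(y/cos(y), y)


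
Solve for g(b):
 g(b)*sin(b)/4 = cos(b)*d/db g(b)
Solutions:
 g(b) = C1/cos(b)^(1/4)


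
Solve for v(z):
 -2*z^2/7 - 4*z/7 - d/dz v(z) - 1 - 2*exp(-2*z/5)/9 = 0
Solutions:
 v(z) = C1 - 2*z^3/21 - 2*z^2/7 - z + 5*exp(-2*z/5)/9


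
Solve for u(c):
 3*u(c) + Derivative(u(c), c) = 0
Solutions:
 u(c) = C1*exp(-3*c)


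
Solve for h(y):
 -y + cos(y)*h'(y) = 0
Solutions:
 h(y) = C1 + Integral(y/cos(y), y)


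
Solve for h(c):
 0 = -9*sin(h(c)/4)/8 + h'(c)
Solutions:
 -9*c/8 + 2*log(cos(h(c)/4) - 1) - 2*log(cos(h(c)/4) + 1) = C1


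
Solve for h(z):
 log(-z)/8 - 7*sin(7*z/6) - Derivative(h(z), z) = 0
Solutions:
 h(z) = C1 + z*log(-z)/8 - z/8 + 6*cos(7*z/6)


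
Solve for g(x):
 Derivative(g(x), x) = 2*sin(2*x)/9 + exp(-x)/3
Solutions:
 g(x) = C1 - cos(2*x)/9 - exp(-x)/3


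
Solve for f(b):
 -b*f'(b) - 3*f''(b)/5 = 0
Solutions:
 f(b) = C1 + C2*erf(sqrt(30)*b/6)


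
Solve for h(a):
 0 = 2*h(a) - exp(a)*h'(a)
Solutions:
 h(a) = C1*exp(-2*exp(-a))


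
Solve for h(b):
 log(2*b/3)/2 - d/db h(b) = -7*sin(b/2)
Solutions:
 h(b) = C1 + b*log(b)/2 - b*log(3) - b/2 + b*log(6)/2 - 14*cos(b/2)


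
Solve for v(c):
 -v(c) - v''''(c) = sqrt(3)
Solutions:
 v(c) = (C1*sin(sqrt(2)*c/2) + C2*cos(sqrt(2)*c/2))*exp(-sqrt(2)*c/2) + (C3*sin(sqrt(2)*c/2) + C4*cos(sqrt(2)*c/2))*exp(sqrt(2)*c/2) - sqrt(3)


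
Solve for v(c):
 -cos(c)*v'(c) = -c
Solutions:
 v(c) = C1 + Integral(c/cos(c), c)


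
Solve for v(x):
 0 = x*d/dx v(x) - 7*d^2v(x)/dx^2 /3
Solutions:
 v(x) = C1 + C2*erfi(sqrt(42)*x/14)


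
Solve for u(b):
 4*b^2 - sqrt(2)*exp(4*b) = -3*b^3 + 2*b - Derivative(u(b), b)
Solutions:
 u(b) = C1 - 3*b^4/4 - 4*b^3/3 + b^2 + sqrt(2)*exp(4*b)/4


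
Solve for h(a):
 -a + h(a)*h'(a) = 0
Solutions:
 h(a) = -sqrt(C1 + a^2)
 h(a) = sqrt(C1 + a^2)


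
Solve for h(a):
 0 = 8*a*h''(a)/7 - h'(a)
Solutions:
 h(a) = C1 + C2*a^(15/8)


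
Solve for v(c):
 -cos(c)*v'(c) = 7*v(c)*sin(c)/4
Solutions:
 v(c) = C1*cos(c)^(7/4)


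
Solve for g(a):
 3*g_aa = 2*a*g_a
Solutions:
 g(a) = C1 + C2*erfi(sqrt(3)*a/3)


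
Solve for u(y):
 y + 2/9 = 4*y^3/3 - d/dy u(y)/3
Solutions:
 u(y) = C1 + y^4 - 3*y^2/2 - 2*y/3


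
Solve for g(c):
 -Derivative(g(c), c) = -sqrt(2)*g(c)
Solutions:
 g(c) = C1*exp(sqrt(2)*c)


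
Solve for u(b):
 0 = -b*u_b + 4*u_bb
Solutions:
 u(b) = C1 + C2*erfi(sqrt(2)*b/4)


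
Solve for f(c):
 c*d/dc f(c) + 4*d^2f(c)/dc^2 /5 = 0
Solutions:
 f(c) = C1 + C2*erf(sqrt(10)*c/4)


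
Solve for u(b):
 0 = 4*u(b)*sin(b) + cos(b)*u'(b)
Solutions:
 u(b) = C1*cos(b)^4


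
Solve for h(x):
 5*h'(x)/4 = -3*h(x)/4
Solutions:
 h(x) = C1*exp(-3*x/5)


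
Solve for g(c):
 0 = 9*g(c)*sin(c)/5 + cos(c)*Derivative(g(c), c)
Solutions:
 g(c) = C1*cos(c)^(9/5)


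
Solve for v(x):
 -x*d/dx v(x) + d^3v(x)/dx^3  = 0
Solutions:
 v(x) = C1 + Integral(C2*airyai(x) + C3*airybi(x), x)


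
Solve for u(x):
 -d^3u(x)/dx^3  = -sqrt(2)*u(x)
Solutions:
 u(x) = C3*exp(2^(1/6)*x) + (C1*sin(2^(1/6)*sqrt(3)*x/2) + C2*cos(2^(1/6)*sqrt(3)*x/2))*exp(-2^(1/6)*x/2)


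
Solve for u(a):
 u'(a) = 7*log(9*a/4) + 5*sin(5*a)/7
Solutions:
 u(a) = C1 + 7*a*log(a) - 14*a*log(2) - 7*a + 14*a*log(3) - cos(5*a)/7


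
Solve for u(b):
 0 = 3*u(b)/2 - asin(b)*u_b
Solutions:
 u(b) = C1*exp(3*Integral(1/asin(b), b)/2)


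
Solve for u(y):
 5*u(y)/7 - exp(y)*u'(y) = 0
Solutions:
 u(y) = C1*exp(-5*exp(-y)/7)


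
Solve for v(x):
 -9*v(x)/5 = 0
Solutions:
 v(x) = 0


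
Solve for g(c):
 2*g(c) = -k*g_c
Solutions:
 g(c) = C1*exp(-2*c/k)


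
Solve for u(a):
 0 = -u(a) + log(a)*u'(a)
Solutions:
 u(a) = C1*exp(li(a))


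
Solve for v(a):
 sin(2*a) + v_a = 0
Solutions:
 v(a) = C1 + cos(2*a)/2


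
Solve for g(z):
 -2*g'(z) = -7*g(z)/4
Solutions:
 g(z) = C1*exp(7*z/8)


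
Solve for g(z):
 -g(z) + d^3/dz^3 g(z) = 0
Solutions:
 g(z) = C3*exp(z) + (C1*sin(sqrt(3)*z/2) + C2*cos(sqrt(3)*z/2))*exp(-z/2)


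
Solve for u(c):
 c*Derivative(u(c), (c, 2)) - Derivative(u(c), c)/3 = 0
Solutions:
 u(c) = C1 + C2*c^(4/3)


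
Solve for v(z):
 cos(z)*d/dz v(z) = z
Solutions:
 v(z) = C1 + Integral(z/cos(z), z)


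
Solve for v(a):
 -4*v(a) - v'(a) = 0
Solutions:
 v(a) = C1*exp(-4*a)


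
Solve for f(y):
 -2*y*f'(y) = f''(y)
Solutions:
 f(y) = C1 + C2*erf(y)


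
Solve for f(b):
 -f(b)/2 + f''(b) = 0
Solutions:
 f(b) = C1*exp(-sqrt(2)*b/2) + C2*exp(sqrt(2)*b/2)


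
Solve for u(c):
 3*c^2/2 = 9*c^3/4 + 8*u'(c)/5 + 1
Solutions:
 u(c) = C1 - 45*c^4/128 + 5*c^3/16 - 5*c/8


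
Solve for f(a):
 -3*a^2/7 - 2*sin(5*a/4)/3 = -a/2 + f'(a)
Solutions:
 f(a) = C1 - a^3/7 + a^2/4 + 8*cos(5*a/4)/15


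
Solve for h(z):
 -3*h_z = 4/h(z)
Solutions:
 h(z) = -sqrt(C1 - 24*z)/3
 h(z) = sqrt(C1 - 24*z)/3


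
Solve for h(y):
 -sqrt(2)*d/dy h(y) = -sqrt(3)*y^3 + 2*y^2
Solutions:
 h(y) = C1 + sqrt(6)*y^4/8 - sqrt(2)*y^3/3


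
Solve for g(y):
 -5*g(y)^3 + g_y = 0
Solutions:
 g(y) = -sqrt(2)*sqrt(-1/(C1 + 5*y))/2
 g(y) = sqrt(2)*sqrt(-1/(C1 + 5*y))/2


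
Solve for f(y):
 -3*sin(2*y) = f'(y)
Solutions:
 f(y) = C1 + 3*cos(2*y)/2


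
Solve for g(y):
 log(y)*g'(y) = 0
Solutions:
 g(y) = C1


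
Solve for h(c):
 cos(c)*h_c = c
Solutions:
 h(c) = C1 + Integral(c/cos(c), c)


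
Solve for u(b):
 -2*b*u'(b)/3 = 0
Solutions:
 u(b) = C1


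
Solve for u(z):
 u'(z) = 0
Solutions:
 u(z) = C1


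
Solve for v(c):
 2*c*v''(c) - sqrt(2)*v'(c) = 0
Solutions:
 v(c) = C1 + C2*c^(sqrt(2)/2 + 1)


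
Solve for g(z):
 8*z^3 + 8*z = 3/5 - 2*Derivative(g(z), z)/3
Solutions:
 g(z) = C1 - 3*z^4 - 6*z^2 + 9*z/10


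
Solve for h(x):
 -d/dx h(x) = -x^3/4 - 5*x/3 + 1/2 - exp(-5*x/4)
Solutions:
 h(x) = C1 + x^4/16 + 5*x^2/6 - x/2 - 4*exp(-5*x/4)/5


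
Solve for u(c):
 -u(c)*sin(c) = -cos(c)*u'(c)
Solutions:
 u(c) = C1/cos(c)


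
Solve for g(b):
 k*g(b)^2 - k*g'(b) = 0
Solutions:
 g(b) = -1/(C1 + b)


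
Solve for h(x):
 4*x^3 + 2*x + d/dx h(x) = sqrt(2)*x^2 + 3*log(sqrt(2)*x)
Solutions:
 h(x) = C1 - x^4 + sqrt(2)*x^3/3 - x^2 + 3*x*log(x) - 3*x + 3*x*log(2)/2


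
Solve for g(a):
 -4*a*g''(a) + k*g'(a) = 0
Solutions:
 g(a) = C1 + a^(re(k)/4 + 1)*(C2*sin(log(a)*Abs(im(k))/4) + C3*cos(log(a)*im(k)/4))


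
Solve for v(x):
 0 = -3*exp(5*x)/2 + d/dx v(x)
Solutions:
 v(x) = C1 + 3*exp(5*x)/10


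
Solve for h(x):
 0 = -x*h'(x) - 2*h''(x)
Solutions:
 h(x) = C1 + C2*erf(x/2)


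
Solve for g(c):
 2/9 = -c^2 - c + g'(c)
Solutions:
 g(c) = C1 + c^3/3 + c^2/2 + 2*c/9


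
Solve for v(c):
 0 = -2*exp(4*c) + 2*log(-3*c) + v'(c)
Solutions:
 v(c) = C1 - 2*c*log(-c) + 2*c*(1 - log(3)) + exp(4*c)/2


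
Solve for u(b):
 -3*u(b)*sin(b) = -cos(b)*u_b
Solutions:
 u(b) = C1/cos(b)^3


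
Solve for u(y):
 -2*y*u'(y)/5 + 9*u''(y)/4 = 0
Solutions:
 u(y) = C1 + C2*erfi(2*sqrt(5)*y/15)


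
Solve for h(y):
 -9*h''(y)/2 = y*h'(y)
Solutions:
 h(y) = C1 + C2*erf(y/3)


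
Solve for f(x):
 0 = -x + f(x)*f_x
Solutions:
 f(x) = -sqrt(C1 + x^2)
 f(x) = sqrt(C1 + x^2)


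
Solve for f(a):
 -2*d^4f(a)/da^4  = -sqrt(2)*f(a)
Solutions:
 f(a) = C1*exp(-2^(7/8)*a/2) + C2*exp(2^(7/8)*a/2) + C3*sin(2^(7/8)*a/2) + C4*cos(2^(7/8)*a/2)


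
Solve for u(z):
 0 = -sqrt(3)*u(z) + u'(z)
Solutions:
 u(z) = C1*exp(sqrt(3)*z)


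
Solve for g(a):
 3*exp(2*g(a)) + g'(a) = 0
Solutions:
 g(a) = log(-sqrt(-1/(C1 - 3*a))) - log(2)/2
 g(a) = log(-1/(C1 - 3*a))/2 - log(2)/2


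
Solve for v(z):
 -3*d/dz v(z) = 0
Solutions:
 v(z) = C1


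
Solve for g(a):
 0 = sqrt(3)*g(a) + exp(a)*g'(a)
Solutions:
 g(a) = C1*exp(sqrt(3)*exp(-a))


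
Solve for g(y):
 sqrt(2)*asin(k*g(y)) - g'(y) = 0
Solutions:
 Integral(1/asin(_y*k), (_y, g(y))) = C1 + sqrt(2)*y


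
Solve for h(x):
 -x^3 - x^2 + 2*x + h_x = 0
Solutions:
 h(x) = C1 + x^4/4 + x^3/3 - x^2


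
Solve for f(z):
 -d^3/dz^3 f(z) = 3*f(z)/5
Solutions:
 f(z) = C3*exp(-3^(1/3)*5^(2/3)*z/5) + (C1*sin(3^(5/6)*5^(2/3)*z/10) + C2*cos(3^(5/6)*5^(2/3)*z/10))*exp(3^(1/3)*5^(2/3)*z/10)


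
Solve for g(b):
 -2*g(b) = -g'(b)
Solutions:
 g(b) = C1*exp(2*b)


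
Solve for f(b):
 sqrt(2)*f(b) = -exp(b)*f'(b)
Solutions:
 f(b) = C1*exp(sqrt(2)*exp(-b))


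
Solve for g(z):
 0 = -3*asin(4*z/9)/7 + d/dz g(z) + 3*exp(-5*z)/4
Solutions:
 g(z) = C1 + 3*z*asin(4*z/9)/7 + 3*sqrt(81 - 16*z^2)/28 + 3*exp(-5*z)/20


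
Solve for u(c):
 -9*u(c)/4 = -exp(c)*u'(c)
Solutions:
 u(c) = C1*exp(-9*exp(-c)/4)


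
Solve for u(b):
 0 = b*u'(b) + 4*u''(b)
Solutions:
 u(b) = C1 + C2*erf(sqrt(2)*b/4)


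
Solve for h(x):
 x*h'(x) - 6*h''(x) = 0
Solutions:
 h(x) = C1 + C2*erfi(sqrt(3)*x/6)


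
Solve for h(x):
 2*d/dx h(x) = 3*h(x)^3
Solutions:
 h(x) = -sqrt(-1/(C1 + 3*x))
 h(x) = sqrt(-1/(C1 + 3*x))


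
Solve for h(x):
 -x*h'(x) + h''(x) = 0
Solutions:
 h(x) = C1 + C2*erfi(sqrt(2)*x/2)


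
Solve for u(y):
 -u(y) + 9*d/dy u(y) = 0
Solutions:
 u(y) = C1*exp(y/9)


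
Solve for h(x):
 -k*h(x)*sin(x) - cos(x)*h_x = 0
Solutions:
 h(x) = C1*exp(k*log(cos(x)))


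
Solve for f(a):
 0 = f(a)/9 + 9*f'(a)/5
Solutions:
 f(a) = C1*exp(-5*a/81)


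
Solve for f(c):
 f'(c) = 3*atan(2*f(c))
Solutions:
 Integral(1/atan(2*_y), (_y, f(c))) = C1 + 3*c


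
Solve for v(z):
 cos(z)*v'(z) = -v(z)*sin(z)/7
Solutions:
 v(z) = C1*cos(z)^(1/7)


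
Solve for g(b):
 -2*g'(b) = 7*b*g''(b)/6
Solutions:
 g(b) = C1 + C2/b^(5/7)


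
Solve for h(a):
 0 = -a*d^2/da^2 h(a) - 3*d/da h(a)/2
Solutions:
 h(a) = C1 + C2/sqrt(a)


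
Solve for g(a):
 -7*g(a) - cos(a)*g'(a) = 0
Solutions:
 g(a) = C1*sqrt(sin(a) - 1)*(sin(a)^3 - 3*sin(a)^2 + 3*sin(a) - 1)/(sqrt(sin(a) + 1)*(sin(a)^3 + 3*sin(a)^2 + 3*sin(a) + 1))


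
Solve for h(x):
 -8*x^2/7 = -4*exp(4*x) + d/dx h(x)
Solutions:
 h(x) = C1 - 8*x^3/21 + exp(4*x)


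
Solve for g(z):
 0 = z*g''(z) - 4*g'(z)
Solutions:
 g(z) = C1 + C2*z^5


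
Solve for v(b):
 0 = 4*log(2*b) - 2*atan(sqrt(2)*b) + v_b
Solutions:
 v(b) = C1 - 4*b*log(b) + 2*b*atan(sqrt(2)*b) - 4*b*log(2) + 4*b - sqrt(2)*log(2*b^2 + 1)/2


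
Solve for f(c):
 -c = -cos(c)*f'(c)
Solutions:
 f(c) = C1 + Integral(c/cos(c), c)


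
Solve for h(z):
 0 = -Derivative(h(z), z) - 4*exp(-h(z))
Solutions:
 h(z) = log(C1 - 4*z)


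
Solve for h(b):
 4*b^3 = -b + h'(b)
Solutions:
 h(b) = C1 + b^4 + b^2/2


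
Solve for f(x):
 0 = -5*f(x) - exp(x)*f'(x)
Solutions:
 f(x) = C1*exp(5*exp(-x))


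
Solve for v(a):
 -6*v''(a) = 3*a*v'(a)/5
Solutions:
 v(a) = C1 + C2*erf(sqrt(5)*a/10)


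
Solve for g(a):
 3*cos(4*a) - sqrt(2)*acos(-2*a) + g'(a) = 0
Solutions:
 g(a) = C1 + sqrt(2)*(a*acos(-2*a) + sqrt(1 - 4*a^2)/2) - 3*sin(4*a)/4


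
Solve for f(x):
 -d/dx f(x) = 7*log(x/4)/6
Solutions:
 f(x) = C1 - 7*x*log(x)/6 + 7*x/6 + 7*x*log(2)/3


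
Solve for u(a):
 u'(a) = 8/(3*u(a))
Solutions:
 u(a) = -sqrt(C1 + 48*a)/3
 u(a) = sqrt(C1 + 48*a)/3


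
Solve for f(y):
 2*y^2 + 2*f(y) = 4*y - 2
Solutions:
 f(y) = -y^2 + 2*y - 1


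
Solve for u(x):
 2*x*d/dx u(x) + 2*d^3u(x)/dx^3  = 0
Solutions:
 u(x) = C1 + Integral(C2*airyai(-x) + C3*airybi(-x), x)


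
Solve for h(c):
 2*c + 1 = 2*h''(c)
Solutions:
 h(c) = C1 + C2*c + c^3/6 + c^2/4


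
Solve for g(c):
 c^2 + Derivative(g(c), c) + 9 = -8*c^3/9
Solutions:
 g(c) = C1 - 2*c^4/9 - c^3/3 - 9*c


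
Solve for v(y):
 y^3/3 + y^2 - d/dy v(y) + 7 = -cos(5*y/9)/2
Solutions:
 v(y) = C1 + y^4/12 + y^3/3 + 7*y + 9*sin(5*y/9)/10


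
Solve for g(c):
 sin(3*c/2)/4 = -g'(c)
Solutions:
 g(c) = C1 + cos(3*c/2)/6


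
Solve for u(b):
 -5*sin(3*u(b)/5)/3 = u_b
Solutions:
 5*b/3 + 5*log(cos(3*u(b)/5) - 1)/6 - 5*log(cos(3*u(b)/5) + 1)/6 = C1


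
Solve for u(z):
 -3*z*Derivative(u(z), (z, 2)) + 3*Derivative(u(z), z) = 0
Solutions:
 u(z) = C1 + C2*z^2


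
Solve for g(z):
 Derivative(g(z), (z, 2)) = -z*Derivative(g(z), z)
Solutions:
 g(z) = C1 + C2*erf(sqrt(2)*z/2)


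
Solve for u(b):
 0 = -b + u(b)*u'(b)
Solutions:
 u(b) = -sqrt(C1 + b^2)
 u(b) = sqrt(C1 + b^2)


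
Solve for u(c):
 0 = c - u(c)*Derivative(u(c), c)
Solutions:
 u(c) = -sqrt(C1 + c^2)
 u(c) = sqrt(C1 + c^2)


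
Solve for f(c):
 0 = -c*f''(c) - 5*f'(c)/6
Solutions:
 f(c) = C1 + C2*c^(1/6)


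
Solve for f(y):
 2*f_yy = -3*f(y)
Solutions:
 f(y) = C1*sin(sqrt(6)*y/2) + C2*cos(sqrt(6)*y/2)


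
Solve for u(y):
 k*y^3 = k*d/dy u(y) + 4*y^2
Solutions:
 u(y) = C1 + y^4/4 - 4*y^3/(3*k)


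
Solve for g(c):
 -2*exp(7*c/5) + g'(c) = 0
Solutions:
 g(c) = C1 + 10*exp(7*c/5)/7


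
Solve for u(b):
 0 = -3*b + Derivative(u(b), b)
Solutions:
 u(b) = C1 + 3*b^2/2


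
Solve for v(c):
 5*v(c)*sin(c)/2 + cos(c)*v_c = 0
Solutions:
 v(c) = C1*cos(c)^(5/2)


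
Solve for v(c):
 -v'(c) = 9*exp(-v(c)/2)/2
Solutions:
 v(c) = 2*log(C1 - 9*c/4)


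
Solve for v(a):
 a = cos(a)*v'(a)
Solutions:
 v(a) = C1 + Integral(a/cos(a), a)


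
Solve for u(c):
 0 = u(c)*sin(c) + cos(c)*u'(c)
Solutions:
 u(c) = C1*cos(c)


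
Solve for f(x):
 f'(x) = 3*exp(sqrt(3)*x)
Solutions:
 f(x) = C1 + sqrt(3)*exp(sqrt(3)*x)
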